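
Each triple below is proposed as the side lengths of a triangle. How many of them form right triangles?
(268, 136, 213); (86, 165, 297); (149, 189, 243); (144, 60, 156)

(268,136,213): 136²+213² = 63865 < 71824 = 268² → obtuse
(86,165,297): 86+165 ≤ 297, not a triangle
(149,189,243): 149²+189² = 57922 < 59049 = 243² → obtuse
(144,60,156): 60²+144² = 24336 = 156² → right
1 of the 4 is right.

1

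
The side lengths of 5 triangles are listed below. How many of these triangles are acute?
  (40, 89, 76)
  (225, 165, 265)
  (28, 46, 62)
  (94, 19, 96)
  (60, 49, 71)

2

(40,89,76): 40²+76² = 7376 < 7921 = 89² → obtuse
(225,165,265): 165²+225² = 77850 > 70225 = 265² → acute
(28,46,62): 28²+46² = 2900 < 3844 = 62² → obtuse
(94,19,96): 19²+94² = 9197 < 9216 = 96² → obtuse
(60,49,71): 49²+60² = 6001 > 5041 = 71² → acute
2 of the 5 are acute.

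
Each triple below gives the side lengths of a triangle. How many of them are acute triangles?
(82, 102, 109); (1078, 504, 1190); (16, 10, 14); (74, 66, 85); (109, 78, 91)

4

(82,102,109): 82²+102² = 17128 > 11881 = 109² → acute
(1078,504,1190): 504²+1078² = 1416100 = 1190² → right
(16,10,14): 10²+14² = 296 > 256 = 16² → acute
(74,66,85): 66²+74² = 9832 > 7225 = 85² → acute
(109,78,91): 78²+91² = 14365 > 11881 = 109² → acute
4 of the 5 are acute.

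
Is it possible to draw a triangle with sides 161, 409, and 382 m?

Yes

The longest side is 409, and the other two sum to 543.
Since 543 > 409, the triangle inequality holds.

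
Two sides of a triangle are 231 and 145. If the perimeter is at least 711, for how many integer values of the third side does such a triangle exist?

Triangle inequality: 86 < x < 376. Perimeter ≥ 711 gives x ≥ 711 − 231 − 145 = 335.
So 335 ≤ x < 376; integers 335 through 375: 41 values.

41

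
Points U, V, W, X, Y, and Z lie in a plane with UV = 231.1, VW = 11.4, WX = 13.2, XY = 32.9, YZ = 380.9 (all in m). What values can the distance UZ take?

The maximum is all hops collinear in one direction: 231.1 + 11.4 + 13.2 + 32.9 + 380.9 = 669.5.
The longest hop is 380.9; the others sum to 288.6. Folding the others back against it leaves at least 380.9 − 288.6 = 92.3.

92.3 ≤ UZ ≤ 669.5 m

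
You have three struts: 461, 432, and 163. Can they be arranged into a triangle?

The longest side is 461, and the other two sum to 595.
Since 595 > 461, the triangle inequality holds.

Yes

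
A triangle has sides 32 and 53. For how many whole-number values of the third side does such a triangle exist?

63

The third side lies in the open interval (21, 85).
Integers from 22 to 84 inclusive: 84 − 22 + 1 = 63.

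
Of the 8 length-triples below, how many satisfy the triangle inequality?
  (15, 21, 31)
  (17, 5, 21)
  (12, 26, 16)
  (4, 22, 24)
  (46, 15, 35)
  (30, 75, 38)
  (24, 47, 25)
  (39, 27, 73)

(15,21,31): 15+21 > 31 → valid
(5,17,21): 5+17 > 21 → valid
(12,16,26): 12+16 > 26 → valid
(4,22,24): 4+22 > 24 → valid
(15,35,46): 15+35 > 46 → valid
(30,38,75): 30+38 ≤ 75 → not valid
(24,25,47): 24+25 > 47 → valid
(27,39,73): 27+39 ≤ 73 → not valid
6 of the 8 triples form a triangle.

6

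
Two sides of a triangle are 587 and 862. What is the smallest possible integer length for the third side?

The third side must be strictly greater than |587 − 862| = 275.
The smallest integer above 275 is 276.

276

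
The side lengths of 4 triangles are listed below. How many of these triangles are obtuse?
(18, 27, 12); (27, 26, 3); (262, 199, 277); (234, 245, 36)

(18,27,12): 12²+18² = 468 < 729 = 27² → obtuse
(27,26,3): 3²+26² = 685 < 729 = 27² → obtuse
(262,199,277): 199²+262² = 108245 > 76729 = 277² → acute
(234,245,36): 36²+234² = 56052 < 60025 = 245² → obtuse
3 of the 4 are obtuse.

3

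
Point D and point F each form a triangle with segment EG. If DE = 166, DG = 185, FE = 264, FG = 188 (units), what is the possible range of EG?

76 < EG < 351

From triangle DEG: |166 − 185| < EG < 166 + 185, i.e. 19 < EG < 351.
From triangle FEG: 76 < EG < 452.
Both must hold, so EG lies in the intersection.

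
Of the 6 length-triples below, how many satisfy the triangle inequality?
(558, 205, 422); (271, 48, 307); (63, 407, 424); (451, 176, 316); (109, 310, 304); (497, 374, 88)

(205,422,558): 205+422 > 558 → valid
(48,271,307): 48+271 > 307 → valid
(63,407,424): 63+407 > 424 → valid
(176,316,451): 176+316 > 451 → valid
(109,304,310): 109+304 > 310 → valid
(88,374,497): 88+374 ≤ 497 → not valid
5 of the 6 triples form a triangle.

5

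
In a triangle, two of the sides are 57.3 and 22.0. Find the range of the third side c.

By the triangle inequality, c must be less than 57.3 + 22.0 = 79.3 and greater than |57.3 − 22.0| = 35.3.

35.3 < c < 79.3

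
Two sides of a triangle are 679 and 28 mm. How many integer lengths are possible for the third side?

55

The third side lies in the open interval (651, 707).
Integers from 652 to 706 inclusive: 706 − 652 + 1 = 55.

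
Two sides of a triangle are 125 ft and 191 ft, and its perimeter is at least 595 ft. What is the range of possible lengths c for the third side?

Triangle inequality alone gives 66 < c < 316.
The perimeter condition gives c ≥ 595 − 125 − 191 = 279.
Intersecting the two: 279 ≤ c < 316.

279 ≤ c < 316 ft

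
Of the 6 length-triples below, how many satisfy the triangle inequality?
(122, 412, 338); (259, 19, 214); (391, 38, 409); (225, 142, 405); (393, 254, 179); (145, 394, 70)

(122,338,412): 122+338 > 412 → valid
(19,214,259): 19+214 ≤ 259 → not valid
(38,391,409): 38+391 > 409 → valid
(142,225,405): 142+225 ≤ 405 → not valid
(179,254,393): 179+254 > 393 → valid
(70,145,394): 70+145 ≤ 394 → not valid
3 of the 6 triples form a triangle.

3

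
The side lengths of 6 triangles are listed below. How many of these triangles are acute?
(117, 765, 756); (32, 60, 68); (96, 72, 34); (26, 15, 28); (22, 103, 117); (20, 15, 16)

(117,765,756): 117²+756² = 585225 = 765² → right
(32,60,68): 32²+60² = 4624 = 68² → right
(96,72,34): 34²+72² = 6340 < 9216 = 96² → obtuse
(26,15,28): 15²+26² = 901 > 784 = 28² → acute
(22,103,117): 22²+103² = 11093 < 13689 = 117² → obtuse
(20,15,16): 15²+16² = 481 > 400 = 20² → acute
2 of the 6 are acute.

2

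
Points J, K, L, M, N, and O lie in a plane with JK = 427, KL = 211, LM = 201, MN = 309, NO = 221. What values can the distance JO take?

The maximum is all hops collinear in one direction: 427 + 211 + 201 + 309 + 221 = 1369.
The longest hop is 427; the others sum to 942. Since 427 ≤ 942, the path can fold back on itself completely, so the minimum distance is 0.

0 ≤ JO ≤ 1369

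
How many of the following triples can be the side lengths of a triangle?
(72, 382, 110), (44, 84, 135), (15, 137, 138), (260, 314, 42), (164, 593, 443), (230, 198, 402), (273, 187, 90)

(72,110,382): 72+110 ≤ 382 → not valid
(44,84,135): 44+84 ≤ 135 → not valid
(15,137,138): 15+137 > 138 → valid
(42,260,314): 42+260 ≤ 314 → not valid
(164,443,593): 164+443 > 593 → valid
(198,230,402): 198+230 > 402 → valid
(90,187,273): 90+187 > 273 → valid
4 of the 7 triples form a triangle.

4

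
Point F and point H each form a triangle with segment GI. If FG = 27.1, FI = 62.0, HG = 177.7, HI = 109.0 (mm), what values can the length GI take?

From triangle FGI: |27.1 − 62.0| < GI < 27.1 + 62.0, i.e. 34.9 < GI < 89.1.
From triangle HGI: 68.7 < GI < 286.7.
Both must hold, so GI lies in the intersection.

68.7 < GI < 89.1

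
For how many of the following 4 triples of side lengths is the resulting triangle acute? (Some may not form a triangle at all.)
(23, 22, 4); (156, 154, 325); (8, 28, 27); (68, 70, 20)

2

(23,22,4): 4²+22² = 500 < 529 = 23² → obtuse
(156,154,325): 154+156 ≤ 325, not a triangle
(8,28,27): 8²+27² = 793 > 784 = 28² → acute
(68,70,20): 20²+68² = 5024 > 4900 = 70² → acute
2 of the 4 are acute.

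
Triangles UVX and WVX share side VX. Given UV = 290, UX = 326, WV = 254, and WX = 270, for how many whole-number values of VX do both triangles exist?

487

From triangle UVX: 36 < VX < 616.
From triangle WVX: 16 < VX < 524.
Intersection: 36 < VX < 524, so integers 37 through 523: 487 values.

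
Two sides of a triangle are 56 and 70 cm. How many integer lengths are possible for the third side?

The third side lies in the open interval (14, 126).
Integers from 15 to 125 inclusive: 125 − 15 + 1 = 111.

111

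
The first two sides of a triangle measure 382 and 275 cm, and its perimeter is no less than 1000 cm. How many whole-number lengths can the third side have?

Triangle inequality: 107 < x < 657. Perimeter ≥ 1000 gives x ≥ 1000 − 382 − 275 = 343.
So 343 ≤ x < 657; integers 343 through 656: 314 values.

314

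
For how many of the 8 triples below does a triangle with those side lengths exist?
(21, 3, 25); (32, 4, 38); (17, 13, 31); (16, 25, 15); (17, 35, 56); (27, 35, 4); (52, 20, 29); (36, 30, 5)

1

(3,21,25): 3+21 ≤ 25 → not valid
(4,32,38): 4+32 ≤ 38 → not valid
(13,17,31): 13+17 ≤ 31 → not valid
(15,16,25): 15+16 > 25 → valid
(17,35,56): 17+35 ≤ 56 → not valid
(4,27,35): 4+27 ≤ 35 → not valid
(20,29,52): 20+29 ≤ 52 → not valid
(5,30,36): 5+30 ≤ 36 → not valid
1 of the 8 triples forms a triangle.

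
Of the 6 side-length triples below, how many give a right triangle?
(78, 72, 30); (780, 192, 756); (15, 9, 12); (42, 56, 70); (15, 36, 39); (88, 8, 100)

(78,72,30): 30²+72² = 6084 = 78² → right
(780,192,756): 192²+756² = 608400 = 780² → right
(15,9,12): 9²+12² = 225 = 15² → right
(42,56,70): 42²+56² = 4900 = 70² → right
(15,36,39): 15²+36² = 1521 = 39² → right
(88,8,100): 8+88 ≤ 100, not a triangle
5 of the 6 are right.

5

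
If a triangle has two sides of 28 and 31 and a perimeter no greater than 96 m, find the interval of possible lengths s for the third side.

Triangle inequality alone gives 3 < s < 59.
The perimeter condition gives s ≤ 96 − 28 − 31 = 37.
Intersecting the two: 3 < s ≤ 37.

3 < s ≤ 37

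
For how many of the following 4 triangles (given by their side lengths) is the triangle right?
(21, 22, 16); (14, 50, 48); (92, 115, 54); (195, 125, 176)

1

(21,22,16): 16²+21² = 697 > 484 = 22² → acute
(14,50,48): 14²+48² = 2500 = 50² → right
(92,115,54): 54²+92² = 11380 < 13225 = 115² → obtuse
(195,125,176): 125²+176² = 46601 > 38025 = 195² → acute
1 of the 4 is right.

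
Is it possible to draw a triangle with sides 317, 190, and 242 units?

The longest side is 317, and the other two sum to 432.
Since 432 > 317, the triangle inequality holds.

Yes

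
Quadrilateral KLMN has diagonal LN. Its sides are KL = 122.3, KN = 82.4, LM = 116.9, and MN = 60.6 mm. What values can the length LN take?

From triangle KLN: |122.3 − 82.4| < LN < 122.3 + 82.4, i.e. 39.9 < LN < 204.7.
From triangle MLN: 56.3 < LN < 177.5.
Both must hold, so LN lies in the intersection.

56.3 < LN < 177.5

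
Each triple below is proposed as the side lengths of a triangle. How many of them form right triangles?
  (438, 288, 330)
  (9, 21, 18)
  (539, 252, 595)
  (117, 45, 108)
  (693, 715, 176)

4

(438,288,330): 288²+330² = 191844 = 438² → right
(9,21,18): 9²+18² = 405 < 441 = 21² → obtuse
(539,252,595): 252²+539² = 354025 = 595² → right
(117,45,108): 45²+108² = 13689 = 117² → right
(693,715,176): 176²+693² = 511225 = 715² → right
4 of the 5 are right.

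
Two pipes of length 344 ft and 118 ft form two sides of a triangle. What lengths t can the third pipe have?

226 < t < 462

By the triangle inequality, t must be less than 344 + 118 = 462 and greater than |344 − 118| = 226.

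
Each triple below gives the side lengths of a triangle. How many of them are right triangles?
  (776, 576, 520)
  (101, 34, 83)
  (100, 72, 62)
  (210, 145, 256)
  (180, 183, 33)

(776,576,520): 520²+576² = 602176 = 776² → right
(101,34,83): 34²+83² = 8045 < 10201 = 101² → obtuse
(100,72,62): 62²+72² = 9028 < 10000 = 100² → obtuse
(210,145,256): 145²+210² = 65125 < 65536 = 256² → obtuse
(180,183,33): 33²+180² = 33489 = 183² → right
2 of the 5 are right.

2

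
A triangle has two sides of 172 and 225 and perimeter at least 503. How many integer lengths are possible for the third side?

Triangle inequality: 53 < x < 397. Perimeter ≥ 503 gives x ≥ 503 − 172 − 225 = 106.
So 106 ≤ x < 397; integers 106 through 396: 291 values.

291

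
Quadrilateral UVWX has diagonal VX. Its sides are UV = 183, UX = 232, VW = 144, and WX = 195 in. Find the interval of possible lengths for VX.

From triangle UVX: |183 − 232| < VX < 183 + 232, i.e. 49 < VX < 415.
From triangle WVX: 51 < VX < 339.
Both must hold, so VX lies in the intersection.

51 < VX < 339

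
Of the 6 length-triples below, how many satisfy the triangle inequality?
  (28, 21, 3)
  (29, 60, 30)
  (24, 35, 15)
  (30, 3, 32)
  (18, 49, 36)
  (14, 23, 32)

(3,21,28): 3+21 ≤ 28 → not valid
(29,30,60): 29+30 ≤ 60 → not valid
(15,24,35): 15+24 > 35 → valid
(3,30,32): 3+30 > 32 → valid
(18,36,49): 18+36 > 49 → valid
(14,23,32): 14+23 > 32 → valid
4 of the 6 triples form a triangle.

4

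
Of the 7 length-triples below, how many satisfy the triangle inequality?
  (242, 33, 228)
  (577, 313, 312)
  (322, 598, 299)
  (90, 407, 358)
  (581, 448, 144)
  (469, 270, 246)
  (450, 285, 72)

(33,228,242): 33+228 > 242 → valid
(312,313,577): 312+313 > 577 → valid
(299,322,598): 299+322 > 598 → valid
(90,358,407): 90+358 > 407 → valid
(144,448,581): 144+448 > 581 → valid
(246,270,469): 246+270 > 469 → valid
(72,285,450): 72+285 ≤ 450 → not valid
6 of the 7 triples form a triangle.

6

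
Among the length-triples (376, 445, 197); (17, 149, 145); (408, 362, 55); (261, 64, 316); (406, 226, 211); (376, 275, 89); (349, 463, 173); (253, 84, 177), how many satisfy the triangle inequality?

7

(197,376,445): 197+376 > 445 → valid
(17,145,149): 17+145 > 149 → valid
(55,362,408): 55+362 > 408 → valid
(64,261,316): 64+261 > 316 → valid
(211,226,406): 211+226 > 406 → valid
(89,275,376): 89+275 ≤ 376 → not valid
(173,349,463): 173+349 > 463 → valid
(84,177,253): 84+177 > 253 → valid
7 of the 8 triples form a triangle.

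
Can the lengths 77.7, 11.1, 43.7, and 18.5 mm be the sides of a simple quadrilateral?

For a quadrilateral, each side must be shorter than the sum of the others.
Here the longest side is 77.7, but the remaining 3 sides sum to only 73.3.

No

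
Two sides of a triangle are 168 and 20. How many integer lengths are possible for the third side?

39

The third side lies in the open interval (148, 188).
Integers from 149 to 187 inclusive: 187 − 149 + 1 = 39.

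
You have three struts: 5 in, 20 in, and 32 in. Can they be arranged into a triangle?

The longest side is 32, but the other two sum to only 25.
25 < 32, so the triangle inequality fails.

No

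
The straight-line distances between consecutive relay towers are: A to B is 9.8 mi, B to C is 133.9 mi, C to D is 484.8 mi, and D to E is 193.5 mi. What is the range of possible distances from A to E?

147.6 ≤ AE ≤ 822.0 mi

The maximum is all hops collinear in one direction: 9.8 + 133.9 + 484.8 + 193.5 = 822.0.
The longest hop is 484.8; the others sum to 337.2. Folding the others back against it leaves at least 484.8 − 337.2 = 147.6.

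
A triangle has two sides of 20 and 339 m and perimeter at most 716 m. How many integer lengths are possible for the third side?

Triangle inequality: 319 < x < 359. Perimeter ≤ 716 gives x ≤ 716 − 20 − 339 = 357.
So 319 < x ≤ 357; integers 320 through 357: 38 values.

38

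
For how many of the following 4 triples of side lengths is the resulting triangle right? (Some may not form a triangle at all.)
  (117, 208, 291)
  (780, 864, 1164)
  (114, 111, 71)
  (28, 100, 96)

2

(117,208,291): 117²+208² = 56953 < 84681 = 291² → obtuse
(780,864,1164): 780²+864² = 1354896 = 1164² → right
(114,111,71): 71²+111² = 17362 > 12996 = 114² → acute
(28,100,96): 28²+96² = 10000 = 100² → right
2 of the 4 are right.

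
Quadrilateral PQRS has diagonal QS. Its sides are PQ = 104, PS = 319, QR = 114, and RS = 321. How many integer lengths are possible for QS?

From triangle PQS: 215 < QS < 423.
From triangle RQS: 207 < QS < 435.
Intersection: 215 < QS < 423, so integers 216 through 422: 207 values.

207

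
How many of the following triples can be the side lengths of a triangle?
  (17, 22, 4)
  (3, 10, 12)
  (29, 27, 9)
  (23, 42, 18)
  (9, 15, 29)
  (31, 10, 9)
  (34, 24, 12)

(4,17,22): 4+17 ≤ 22 → not valid
(3,10,12): 3+10 > 12 → valid
(9,27,29): 9+27 > 29 → valid
(18,23,42): 18+23 ≤ 42 → not valid
(9,15,29): 9+15 ≤ 29 → not valid
(9,10,31): 9+10 ≤ 31 → not valid
(12,24,34): 12+24 > 34 → valid
3 of the 7 triples form a triangle.

3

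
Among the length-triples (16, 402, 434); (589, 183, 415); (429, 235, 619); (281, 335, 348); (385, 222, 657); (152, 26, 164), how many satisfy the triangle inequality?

(16,402,434): 16+402 ≤ 434 → not valid
(183,415,589): 183+415 > 589 → valid
(235,429,619): 235+429 > 619 → valid
(281,335,348): 281+335 > 348 → valid
(222,385,657): 222+385 ≤ 657 → not valid
(26,152,164): 26+152 > 164 → valid
4 of the 6 triples form a triangle.

4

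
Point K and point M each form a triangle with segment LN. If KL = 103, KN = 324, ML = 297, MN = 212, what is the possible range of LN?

From triangle KLN: |103 − 324| < LN < 103 + 324, i.e. 221 < LN < 427.
From triangle MLN: 85 < LN < 509.
Both must hold, so LN lies in the intersection.

221 < LN < 427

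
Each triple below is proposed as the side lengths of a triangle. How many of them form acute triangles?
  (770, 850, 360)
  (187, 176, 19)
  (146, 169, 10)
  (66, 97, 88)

(770,850,360): 360²+770² = 722500 = 850² → right
(187,176,19): 19²+176² = 31337 < 34969 = 187² → obtuse
(146,169,10): 10+146 ≤ 169, not a triangle
(66,97,88): 66²+88² = 12100 > 9409 = 97² → acute
1 of the 4 is acute.

1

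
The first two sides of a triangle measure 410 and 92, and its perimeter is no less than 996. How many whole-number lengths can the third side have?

Triangle inequality: 318 < x < 502. Perimeter ≥ 996 gives x ≥ 996 − 410 − 92 = 494.
So 494 ≤ x < 502; integers 494 through 501: 8 values.

8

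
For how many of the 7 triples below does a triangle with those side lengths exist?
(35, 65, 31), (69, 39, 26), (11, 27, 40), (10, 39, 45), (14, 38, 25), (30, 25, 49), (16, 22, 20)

(31,35,65): 31+35 > 65 → valid
(26,39,69): 26+39 ≤ 69 → not valid
(11,27,40): 11+27 ≤ 40 → not valid
(10,39,45): 10+39 > 45 → valid
(14,25,38): 14+25 > 38 → valid
(25,30,49): 25+30 > 49 → valid
(16,20,22): 16+20 > 22 → valid
5 of the 7 triples form a triangle.

5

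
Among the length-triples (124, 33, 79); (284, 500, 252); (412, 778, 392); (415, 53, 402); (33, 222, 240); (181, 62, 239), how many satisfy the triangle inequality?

(33,79,124): 33+79 ≤ 124 → not valid
(252,284,500): 252+284 > 500 → valid
(392,412,778): 392+412 > 778 → valid
(53,402,415): 53+402 > 415 → valid
(33,222,240): 33+222 > 240 → valid
(62,181,239): 62+181 > 239 → valid
5 of the 6 triples form a triangle.

5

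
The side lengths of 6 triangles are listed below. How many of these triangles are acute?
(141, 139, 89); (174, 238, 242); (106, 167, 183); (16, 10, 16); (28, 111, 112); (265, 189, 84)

(141,139,89): 89²+139² = 27242 > 19881 = 141² → acute
(174,238,242): 174²+238² = 86920 > 58564 = 242² → acute
(106,167,183): 106²+167² = 39125 > 33489 = 183² → acute
(16,10,16): 10²+16² = 356 > 256 = 16² → acute
(28,111,112): 28²+111² = 13105 > 12544 = 112² → acute
(265,189,84): 84²+189² = 42777 < 70225 = 265² → obtuse
5 of the 6 are acute.

5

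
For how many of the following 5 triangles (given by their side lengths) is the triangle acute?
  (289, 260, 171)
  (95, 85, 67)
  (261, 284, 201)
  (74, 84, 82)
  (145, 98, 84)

(289,260,171): 171²+260² = 96841 > 83521 = 289² → acute
(95,85,67): 67²+85² = 11714 > 9025 = 95² → acute
(261,284,201): 201²+261² = 108522 > 80656 = 284² → acute
(74,84,82): 74²+82² = 12200 > 7056 = 84² → acute
(145,98,84): 84²+98² = 16660 < 21025 = 145² → obtuse
4 of the 5 are acute.

4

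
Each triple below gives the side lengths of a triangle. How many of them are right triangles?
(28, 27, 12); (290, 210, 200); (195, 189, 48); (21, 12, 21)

(28,27,12): 12²+27² = 873 > 784 = 28² → acute
(290,210,200): 200²+210² = 84100 = 290² → right
(195,189,48): 48²+189² = 38025 = 195² → right
(21,12,21): 12²+21² = 585 > 441 = 21² → acute
2 of the 4 are right.

2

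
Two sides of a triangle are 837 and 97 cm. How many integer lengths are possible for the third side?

The third side lies in the open interval (740, 934).
Integers from 741 to 933 inclusive: 933 − 741 + 1 = 193.

193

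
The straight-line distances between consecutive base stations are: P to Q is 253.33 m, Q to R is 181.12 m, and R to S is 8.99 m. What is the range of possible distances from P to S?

63.22 ≤ PS ≤ 443.44 m

The maximum is all hops collinear in one direction: 253.33 + 181.12 + 8.99 = 443.44.
The longest hop is 253.33; the others sum to 190.11. Folding the others back against it leaves at least 253.33 − 190.11 = 63.22.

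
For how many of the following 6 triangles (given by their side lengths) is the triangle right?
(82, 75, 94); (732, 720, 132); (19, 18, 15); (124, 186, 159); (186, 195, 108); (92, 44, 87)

(82,75,94): 75²+82² = 12349 > 8836 = 94² → acute
(732,720,132): 132²+720² = 535824 = 732² → right
(19,18,15): 15²+18² = 549 > 361 = 19² → acute
(124,186,159): 124²+159² = 40657 > 34596 = 186² → acute
(186,195,108): 108²+186² = 46260 > 38025 = 195² → acute
(92,44,87): 44²+87² = 9505 > 8464 = 92² → acute
1 of the 6 is right.

1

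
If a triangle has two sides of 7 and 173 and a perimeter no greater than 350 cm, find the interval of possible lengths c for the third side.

166 < c ≤ 170 cm

Triangle inequality alone gives 166 < c < 180.
The perimeter condition gives c ≤ 350 − 7 − 173 = 170.
Intersecting the two: 166 < c ≤ 170.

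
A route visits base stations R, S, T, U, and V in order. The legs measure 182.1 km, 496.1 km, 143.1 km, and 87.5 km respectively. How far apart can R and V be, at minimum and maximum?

The maximum is all hops collinear in one direction: 182.1 + 496.1 + 143.1 + 87.5 = 908.8.
The longest hop is 496.1; the others sum to 412.7. Folding the others back against it leaves at least 496.1 − 412.7 = 83.4.

83.4 ≤ RV ≤ 908.8 km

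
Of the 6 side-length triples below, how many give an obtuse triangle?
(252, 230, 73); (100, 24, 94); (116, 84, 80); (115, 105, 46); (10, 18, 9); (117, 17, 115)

5

(252,230,73): 73²+230² = 58229 < 63504 = 252² → obtuse
(100,24,94): 24²+94² = 9412 < 10000 = 100² → obtuse
(116,84,80): 80²+84² = 13456 = 116² → right
(115,105,46): 46²+105² = 13141 < 13225 = 115² → obtuse
(10,18,9): 9²+10² = 181 < 324 = 18² → obtuse
(117,17,115): 17²+115² = 13514 < 13689 = 117² → obtuse
5 of the 6 are obtuse.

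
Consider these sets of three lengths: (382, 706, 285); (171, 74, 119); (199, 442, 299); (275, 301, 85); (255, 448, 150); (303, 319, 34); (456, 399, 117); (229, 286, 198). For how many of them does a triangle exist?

(285,382,706): 285+382 ≤ 706 → not valid
(74,119,171): 74+119 > 171 → valid
(199,299,442): 199+299 > 442 → valid
(85,275,301): 85+275 > 301 → valid
(150,255,448): 150+255 ≤ 448 → not valid
(34,303,319): 34+303 > 319 → valid
(117,399,456): 117+399 > 456 → valid
(198,229,286): 198+229 > 286 → valid
6 of the 8 triples form a triangle.

6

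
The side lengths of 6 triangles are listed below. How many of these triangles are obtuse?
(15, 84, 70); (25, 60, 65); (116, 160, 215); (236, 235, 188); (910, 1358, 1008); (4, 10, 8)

(15,84,70): 15²+70² = 5125 < 7056 = 84² → obtuse
(25,60,65): 25²+60² = 4225 = 65² → right
(116,160,215): 116²+160² = 39056 < 46225 = 215² → obtuse
(236,235,188): 188²+235² = 90569 > 55696 = 236² → acute
(910,1358,1008): 910²+1008² = 1844164 = 1358² → right
(4,10,8): 4²+8² = 80 < 100 = 10² → obtuse
3 of the 6 are obtuse.

3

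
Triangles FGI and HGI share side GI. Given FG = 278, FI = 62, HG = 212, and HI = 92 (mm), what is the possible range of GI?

From triangle FGI: |278 − 62| < GI < 278 + 62, i.e. 216 < GI < 340.
From triangle HGI: 120 < GI < 304.
Both must hold, so GI lies in the intersection.

216 < GI < 304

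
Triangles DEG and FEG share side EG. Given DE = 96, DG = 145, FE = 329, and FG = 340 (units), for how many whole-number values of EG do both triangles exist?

From triangle DEG: 49 < EG < 241.
From triangle FEG: 11 < EG < 669.
Intersection: 49 < EG < 241, so integers 50 through 240: 191 values.

191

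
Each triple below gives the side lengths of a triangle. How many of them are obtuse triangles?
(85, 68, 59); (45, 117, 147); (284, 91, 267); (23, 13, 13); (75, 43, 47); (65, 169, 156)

(85,68,59): 59²+68² = 8105 > 7225 = 85² → acute
(45,117,147): 45²+117² = 15714 < 21609 = 147² → obtuse
(284,91,267): 91²+267² = 79570 < 80656 = 284² → obtuse
(23,13,13): 13²+13² = 338 < 529 = 23² → obtuse
(75,43,47): 43²+47² = 4058 < 5625 = 75² → obtuse
(65,169,156): 65²+156² = 28561 = 169² → right
4 of the 6 are obtuse.

4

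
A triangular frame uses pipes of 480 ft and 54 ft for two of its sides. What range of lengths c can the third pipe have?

426 < c < 534 (ft)

By the triangle inequality, c must be less than 480 + 54 = 534 and greater than |480 − 54| = 426.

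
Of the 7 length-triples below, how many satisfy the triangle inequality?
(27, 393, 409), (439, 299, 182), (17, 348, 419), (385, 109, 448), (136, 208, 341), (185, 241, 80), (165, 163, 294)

6

(27,393,409): 27+393 > 409 → valid
(182,299,439): 182+299 > 439 → valid
(17,348,419): 17+348 ≤ 419 → not valid
(109,385,448): 109+385 > 448 → valid
(136,208,341): 136+208 > 341 → valid
(80,185,241): 80+185 > 241 → valid
(163,165,294): 163+165 > 294 → valid
6 of the 7 triples form a triangle.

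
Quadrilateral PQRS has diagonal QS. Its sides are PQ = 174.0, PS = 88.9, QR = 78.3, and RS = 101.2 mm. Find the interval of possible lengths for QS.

From triangle PQS: |174.0 − 88.9| < QS < 174.0 + 88.9, i.e. 85.1 < QS < 262.9.
From triangle RQS: 22.9 < QS < 179.5.
Both must hold, so QS lies in the intersection.

85.1 < QS < 179.5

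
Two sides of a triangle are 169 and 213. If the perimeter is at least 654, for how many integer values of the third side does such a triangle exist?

Triangle inequality: 44 < x < 382. Perimeter ≥ 654 gives x ≥ 654 − 169 − 213 = 272.
So 272 ≤ x < 382; integers 272 through 381: 110 values.

110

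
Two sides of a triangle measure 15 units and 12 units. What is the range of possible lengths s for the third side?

By the triangle inequality, s must be less than 15 + 12 = 27 and greater than |15 − 12| = 3.

3 < s < 27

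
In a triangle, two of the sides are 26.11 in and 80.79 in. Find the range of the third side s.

54.68 < s < 106.90 (in)

By the triangle inequality, s must be less than 26.11 + 80.79 = 106.90 and greater than |26.11 − 80.79| = 54.68.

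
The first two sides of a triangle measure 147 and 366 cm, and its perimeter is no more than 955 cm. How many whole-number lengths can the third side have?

Triangle inequality: 219 < x < 513. Perimeter ≤ 955 gives x ≤ 955 − 147 − 366 = 442.
So 219 < x ≤ 442; integers 220 through 442: 223 values.

223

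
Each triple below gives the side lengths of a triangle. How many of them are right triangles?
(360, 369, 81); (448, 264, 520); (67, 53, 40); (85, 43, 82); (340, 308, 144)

(360,369,81): 81²+360² = 136161 = 369² → right
(448,264,520): 264²+448² = 270400 = 520² → right
(67,53,40): 40²+53² = 4409 < 4489 = 67² → obtuse
(85,43,82): 43²+82² = 8573 > 7225 = 85² → acute
(340,308,144): 144²+308² = 115600 = 340² → right
3 of the 5 are right.

3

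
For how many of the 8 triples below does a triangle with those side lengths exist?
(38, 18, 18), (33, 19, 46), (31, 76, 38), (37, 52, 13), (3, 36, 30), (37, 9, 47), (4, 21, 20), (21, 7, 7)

2

(18,18,38): 18+18 ≤ 38 → not valid
(19,33,46): 19+33 > 46 → valid
(31,38,76): 31+38 ≤ 76 → not valid
(13,37,52): 13+37 ≤ 52 → not valid
(3,30,36): 3+30 ≤ 36 → not valid
(9,37,47): 9+37 ≤ 47 → not valid
(4,20,21): 4+20 > 21 → valid
(7,7,21): 7+7 ≤ 21 → not valid
2 of the 8 triples form a triangle.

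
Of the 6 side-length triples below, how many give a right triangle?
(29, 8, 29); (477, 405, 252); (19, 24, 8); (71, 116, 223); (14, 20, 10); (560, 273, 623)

2

(29,8,29): 8²+29² = 905 > 841 = 29² → acute
(477,405,252): 252²+405² = 227529 = 477² → right
(19,24,8): 8²+19² = 425 < 576 = 24² → obtuse
(71,116,223): 71+116 ≤ 223, not a triangle
(14,20,10): 10²+14² = 296 < 400 = 20² → obtuse
(560,273,623): 273²+560² = 388129 = 623² → right
2 of the 6 are right.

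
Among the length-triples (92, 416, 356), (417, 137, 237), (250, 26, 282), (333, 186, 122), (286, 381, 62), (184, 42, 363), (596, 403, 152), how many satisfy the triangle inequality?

1

(92,356,416): 92+356 > 416 → valid
(137,237,417): 137+237 ≤ 417 → not valid
(26,250,282): 26+250 ≤ 282 → not valid
(122,186,333): 122+186 ≤ 333 → not valid
(62,286,381): 62+286 ≤ 381 → not valid
(42,184,363): 42+184 ≤ 363 → not valid
(152,403,596): 152+403 ≤ 596 → not valid
1 of the 7 triples forms a triangle.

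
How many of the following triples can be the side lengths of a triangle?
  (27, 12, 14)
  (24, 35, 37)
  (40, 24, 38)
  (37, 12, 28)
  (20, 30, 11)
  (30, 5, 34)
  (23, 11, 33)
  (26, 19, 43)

(12,14,27): 12+14 ≤ 27 → not valid
(24,35,37): 24+35 > 37 → valid
(24,38,40): 24+38 > 40 → valid
(12,28,37): 12+28 > 37 → valid
(11,20,30): 11+20 > 30 → valid
(5,30,34): 5+30 > 34 → valid
(11,23,33): 11+23 > 33 → valid
(19,26,43): 19+26 > 43 → valid
7 of the 8 triples form a triangle.

7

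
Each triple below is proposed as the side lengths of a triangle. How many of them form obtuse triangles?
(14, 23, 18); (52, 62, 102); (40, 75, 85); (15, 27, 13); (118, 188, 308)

3

(14,23,18): 14²+18² = 520 < 529 = 23² → obtuse
(52,62,102): 52²+62² = 6548 < 10404 = 102² → obtuse
(40,75,85): 40²+75² = 7225 = 85² → right
(15,27,13): 13²+15² = 394 < 729 = 27² → obtuse
(118,188,308): 118+188 ≤ 308, not a triangle
3 of the 5 are obtuse.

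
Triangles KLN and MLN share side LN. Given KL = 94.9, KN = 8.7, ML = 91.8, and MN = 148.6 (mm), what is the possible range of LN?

From triangle KLN: |94.9 − 8.7| < LN < 94.9 + 8.7, i.e. 86.2 < LN < 103.6.
From triangle MLN: 56.8 < LN < 240.4.
Both must hold, so LN lies in the intersection.

86.2 < LN < 103.6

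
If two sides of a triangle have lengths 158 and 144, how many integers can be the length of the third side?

The third side lies in the open interval (14, 302).
Integers from 15 to 301 inclusive: 301 − 15 + 1 = 287.

287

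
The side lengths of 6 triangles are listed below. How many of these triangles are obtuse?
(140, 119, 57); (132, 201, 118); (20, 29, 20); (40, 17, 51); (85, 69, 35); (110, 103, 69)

(140,119,57): 57²+119² = 17410 < 19600 = 140² → obtuse
(132,201,118): 118²+132² = 31348 < 40401 = 201² → obtuse
(20,29,20): 20²+20² = 800 < 841 = 29² → obtuse
(40,17,51): 17²+40² = 1889 < 2601 = 51² → obtuse
(85,69,35): 35²+69² = 5986 < 7225 = 85² → obtuse
(110,103,69): 69²+103² = 15370 > 12100 = 110² → acute
5 of the 6 are obtuse.

5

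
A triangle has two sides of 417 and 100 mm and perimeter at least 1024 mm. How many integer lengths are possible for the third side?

Triangle inequality: 317 < x < 517. Perimeter ≥ 1024 gives x ≥ 1024 − 417 − 100 = 507.
So 507 ≤ x < 517; integers 507 through 516: 10 values.

10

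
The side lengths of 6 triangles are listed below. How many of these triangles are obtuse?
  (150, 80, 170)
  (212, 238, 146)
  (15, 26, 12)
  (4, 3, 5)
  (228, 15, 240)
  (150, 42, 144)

2

(150,80,170): 80²+150² = 28900 = 170² → right
(212,238,146): 146²+212² = 66260 > 56644 = 238² → acute
(15,26,12): 12²+15² = 369 < 676 = 26² → obtuse
(4,3,5): 3²+4² = 25 = 5² → right
(228,15,240): 15²+228² = 52209 < 57600 = 240² → obtuse
(150,42,144): 42²+144² = 22500 = 150² → right
2 of the 6 are obtuse.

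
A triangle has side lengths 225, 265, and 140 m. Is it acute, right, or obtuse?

right

Compare the square of the longest side to the sum of squares of the other two: 140² + 225² = 70225 = 265².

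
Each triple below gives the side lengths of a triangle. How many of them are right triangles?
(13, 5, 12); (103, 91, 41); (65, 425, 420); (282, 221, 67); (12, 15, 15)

(13,5,12): 5²+12² = 169 = 13² → right
(103,91,41): 41²+91² = 9962 < 10609 = 103² → obtuse
(65,425,420): 65²+420² = 180625 = 425² → right
(282,221,67): 67²+221² = 53330 < 79524 = 282² → obtuse
(12,15,15): 12²+15² = 369 > 225 = 15² → acute
2 of the 5 are right.

2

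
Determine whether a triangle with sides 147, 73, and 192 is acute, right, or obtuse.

obtuse

Compare the square of the longest side to the sum of squares of the other two: 73² + 147² = 26938 < 36864 = 192².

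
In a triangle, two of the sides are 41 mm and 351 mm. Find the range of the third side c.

By the triangle inequality, c must be less than 41 + 351 = 392 and greater than |41 − 351| = 310.

310 < c < 392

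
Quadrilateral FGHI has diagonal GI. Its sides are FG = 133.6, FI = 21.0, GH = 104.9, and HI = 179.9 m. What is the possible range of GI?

From triangle FGI: |133.6 − 21.0| < GI < 133.6 + 21.0, i.e. 112.6 < GI < 154.6.
From triangle HGI: 75.0 < GI < 284.8.
Both must hold, so GI lies in the intersection.

112.6 < GI < 154.6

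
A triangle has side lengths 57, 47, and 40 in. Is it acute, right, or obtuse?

acute

Compare the square of the longest side to the sum of squares of the other two: 40² + 47² = 3809 > 3249 = 57².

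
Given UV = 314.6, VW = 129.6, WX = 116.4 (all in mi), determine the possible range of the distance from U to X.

The maximum is all hops collinear in one direction: 314.6 + 129.6 + 116.4 = 560.6.
The longest hop is 314.6; the others sum to 246.0. Folding the others back against it leaves at least 314.6 − 246.0 = 68.6.

68.6 ≤ UX ≤ 560.6 mi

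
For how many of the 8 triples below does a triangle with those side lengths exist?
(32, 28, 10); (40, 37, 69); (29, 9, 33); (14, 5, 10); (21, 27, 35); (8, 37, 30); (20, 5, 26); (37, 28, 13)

(10,28,32): 10+28 > 32 → valid
(37,40,69): 37+40 > 69 → valid
(9,29,33): 9+29 > 33 → valid
(5,10,14): 5+10 > 14 → valid
(21,27,35): 21+27 > 35 → valid
(8,30,37): 8+30 > 37 → valid
(5,20,26): 5+20 ≤ 26 → not valid
(13,28,37): 13+28 > 37 → valid
7 of the 8 triples form a triangle.

7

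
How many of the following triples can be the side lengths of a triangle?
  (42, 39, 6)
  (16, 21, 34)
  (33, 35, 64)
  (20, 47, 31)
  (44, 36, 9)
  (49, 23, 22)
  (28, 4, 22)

5

(6,39,42): 6+39 > 42 → valid
(16,21,34): 16+21 > 34 → valid
(33,35,64): 33+35 > 64 → valid
(20,31,47): 20+31 > 47 → valid
(9,36,44): 9+36 > 44 → valid
(22,23,49): 22+23 ≤ 49 → not valid
(4,22,28): 4+22 ≤ 28 → not valid
5 of the 7 triples form a triangle.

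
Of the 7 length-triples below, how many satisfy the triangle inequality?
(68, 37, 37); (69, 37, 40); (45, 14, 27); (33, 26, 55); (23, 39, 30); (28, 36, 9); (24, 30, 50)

6

(37,37,68): 37+37 > 68 → valid
(37,40,69): 37+40 > 69 → valid
(14,27,45): 14+27 ≤ 45 → not valid
(26,33,55): 26+33 > 55 → valid
(23,30,39): 23+30 > 39 → valid
(9,28,36): 9+28 > 36 → valid
(24,30,50): 24+30 > 50 → valid
6 of the 7 triples form a triangle.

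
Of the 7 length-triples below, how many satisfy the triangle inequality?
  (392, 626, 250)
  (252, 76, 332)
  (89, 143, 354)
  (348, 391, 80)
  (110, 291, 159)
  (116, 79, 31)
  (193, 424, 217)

2

(250,392,626): 250+392 > 626 → valid
(76,252,332): 76+252 ≤ 332 → not valid
(89,143,354): 89+143 ≤ 354 → not valid
(80,348,391): 80+348 > 391 → valid
(110,159,291): 110+159 ≤ 291 → not valid
(31,79,116): 31+79 ≤ 116 → not valid
(193,217,424): 193+217 ≤ 424 → not valid
2 of the 7 triples form a triangle.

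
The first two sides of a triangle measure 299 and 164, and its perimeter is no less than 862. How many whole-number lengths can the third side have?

Triangle inequality: 135 < x < 463. Perimeter ≥ 862 gives x ≥ 862 − 299 − 164 = 399.
So 399 ≤ x < 463; integers 399 through 462: 64 values.

64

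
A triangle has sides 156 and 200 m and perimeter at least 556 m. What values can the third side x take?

Triangle inequality alone gives 44 < x < 356.
The perimeter condition gives x ≥ 556 − 156 − 200 = 200.
Intersecting the two: 200 ≤ x < 356.

200 ≤ x < 356 m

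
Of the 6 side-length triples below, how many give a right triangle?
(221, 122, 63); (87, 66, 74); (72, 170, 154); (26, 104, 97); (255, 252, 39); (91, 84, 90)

(221,122,63): 63+122 ≤ 221, not a triangle
(87,66,74): 66²+74² = 9832 > 7569 = 87² → acute
(72,170,154): 72²+154² = 28900 = 170² → right
(26,104,97): 26²+97² = 10085 < 10816 = 104² → obtuse
(255,252,39): 39²+252² = 65025 = 255² → right
(91,84,90): 84²+90² = 15156 > 8281 = 91² → acute
2 of the 6 are right.

2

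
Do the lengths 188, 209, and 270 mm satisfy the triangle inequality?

Yes

The longest side is 270, and the other two sum to 397.
Since 397 > 270, the triangle inequality holds.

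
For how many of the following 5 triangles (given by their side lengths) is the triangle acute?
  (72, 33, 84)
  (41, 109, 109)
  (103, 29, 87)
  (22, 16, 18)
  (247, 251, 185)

(72,33,84): 33²+72² = 6273 < 7056 = 84² → obtuse
(41,109,109): 41²+109² = 13562 > 11881 = 109² → acute
(103,29,87): 29²+87² = 8410 < 10609 = 103² → obtuse
(22,16,18): 16²+18² = 580 > 484 = 22² → acute
(247,251,185): 185²+247² = 95234 > 63001 = 251² → acute
3 of the 5 are acute.

3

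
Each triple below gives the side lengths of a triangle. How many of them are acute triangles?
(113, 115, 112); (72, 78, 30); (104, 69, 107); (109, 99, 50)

(113,115,112): 112²+113² = 25313 > 13225 = 115² → acute
(72,78,30): 30²+72² = 6084 = 78² → right
(104,69,107): 69²+104² = 15577 > 11449 = 107² → acute
(109,99,50): 50²+99² = 12301 > 11881 = 109² → acute
3 of the 4 are acute.

3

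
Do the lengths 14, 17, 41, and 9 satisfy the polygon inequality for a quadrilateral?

No

For a quadrilateral, each side must be shorter than the sum of the others.
Here the longest side is 41, but the remaining 3 sides sum to only 40.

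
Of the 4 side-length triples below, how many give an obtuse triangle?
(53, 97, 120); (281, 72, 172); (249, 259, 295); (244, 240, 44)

1

(53,97,120): 53²+97² = 12218 < 14400 = 120² → obtuse
(281,72,172): 72+172 ≤ 281, not a triangle
(249,259,295): 249²+259² = 129082 > 87025 = 295² → acute
(244,240,44): 44²+240² = 59536 = 244² → right
1 of the 4 is obtuse.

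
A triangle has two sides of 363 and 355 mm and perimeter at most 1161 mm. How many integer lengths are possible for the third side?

435

Triangle inequality: 8 < x < 718. Perimeter ≤ 1161 gives x ≤ 1161 − 363 − 355 = 443.
So 8 < x ≤ 443; integers 9 through 443: 435 values.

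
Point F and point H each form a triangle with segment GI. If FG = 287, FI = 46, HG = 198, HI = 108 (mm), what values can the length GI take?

From triangle FGI: |287 − 46| < GI < 287 + 46, i.e. 241 < GI < 333.
From triangle HGI: 90 < GI < 306.
Both must hold, so GI lies in the intersection.

241 < GI < 306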